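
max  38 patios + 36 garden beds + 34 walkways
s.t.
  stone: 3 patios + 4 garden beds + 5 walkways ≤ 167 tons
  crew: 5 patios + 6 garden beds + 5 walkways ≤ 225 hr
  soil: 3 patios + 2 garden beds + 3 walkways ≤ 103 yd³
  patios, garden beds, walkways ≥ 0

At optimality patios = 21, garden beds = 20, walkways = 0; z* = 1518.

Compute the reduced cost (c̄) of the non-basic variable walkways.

Check each constraint at x*: stone 143/167 (slack 24); crew 225/225 (tight); soil 103/103 (tight).
Slack constraints have shadow price 0 (complementary slackness).
From A_Bᵀ y = c: 5·y_crew + 3·y_soil = 38; 6·y_crew + 2·y_soil = 36.
This yields shadow prices y_crew = 4, y_soil = 6.
Reduced cost of walkways: c₃ − yᵀa₃ = 34 − (4·5 + 6·3) = 34 − 38 = -4.

-4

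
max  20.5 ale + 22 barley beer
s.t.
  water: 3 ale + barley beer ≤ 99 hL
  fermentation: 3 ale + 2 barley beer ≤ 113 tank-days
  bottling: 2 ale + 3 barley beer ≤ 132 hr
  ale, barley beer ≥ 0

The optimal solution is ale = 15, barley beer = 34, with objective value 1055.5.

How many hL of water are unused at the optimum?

20

water used = 3·15 + 1·34 = 79; slack = 99 − 79 = 20.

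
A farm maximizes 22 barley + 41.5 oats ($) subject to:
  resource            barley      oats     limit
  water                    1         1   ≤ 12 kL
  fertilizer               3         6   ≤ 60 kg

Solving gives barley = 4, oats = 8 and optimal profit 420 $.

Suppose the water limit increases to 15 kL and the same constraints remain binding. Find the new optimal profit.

427.5

Both water and fertilizer are binding at x*.
The binding rows give the dual system: 1·y_water + 3·y_fertilizer = 22 and 1·y_water + 6·y_fertilizer = 41.5.
→ y_water = 2.5 and y_fertilizer = 6.5.
Δz = y_water·Δb = 2.5 × (3) = 7.5, so new z* = 420 + 7.5 = 427.5.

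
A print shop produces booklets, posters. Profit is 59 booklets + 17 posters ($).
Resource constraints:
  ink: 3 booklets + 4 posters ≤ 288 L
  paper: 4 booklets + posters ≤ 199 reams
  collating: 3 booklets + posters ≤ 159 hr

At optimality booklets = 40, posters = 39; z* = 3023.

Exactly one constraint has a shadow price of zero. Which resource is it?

ink

ink: 276/288 (slack 12)
paper: 199/199 (binding)
collating: 159/159 (binding)
By complementary slackness, a constraint with positive slack has shadow price 0 → ink.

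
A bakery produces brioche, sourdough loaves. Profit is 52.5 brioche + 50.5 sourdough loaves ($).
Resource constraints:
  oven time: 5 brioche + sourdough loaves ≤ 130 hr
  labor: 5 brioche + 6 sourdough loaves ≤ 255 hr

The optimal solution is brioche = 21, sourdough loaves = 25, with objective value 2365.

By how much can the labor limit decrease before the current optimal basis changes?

125

Binding constraints: oven time, labor. The basis is B = [[5,1],[5,6]] with det 25.
Per unit decrease in labor, x* moves by d = (0.04, -0.2).
The basis stays optimal until sourdough loaves reaches 0; allowable decrease = 125 hr.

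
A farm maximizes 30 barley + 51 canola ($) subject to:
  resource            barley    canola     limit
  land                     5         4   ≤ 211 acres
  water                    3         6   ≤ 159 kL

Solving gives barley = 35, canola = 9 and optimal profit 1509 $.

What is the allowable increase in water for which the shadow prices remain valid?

Binding constraints: land, water. The basis is B = [[5,4],[3,6]] with det 18.
Per unit increase in water, x* moves by d = (-0.2222, 0.2778).
The basis stays optimal until barley reaches 0; allowable increase = 157.5 kL.

157.5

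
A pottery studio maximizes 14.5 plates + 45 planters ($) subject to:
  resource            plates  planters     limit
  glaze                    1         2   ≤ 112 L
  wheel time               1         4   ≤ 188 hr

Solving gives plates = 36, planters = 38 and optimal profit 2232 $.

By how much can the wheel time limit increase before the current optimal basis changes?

36

Binding constraints: glaze, wheel time. The basis is B = [[1,2],[1,4]] with det 2.
Per unit increase in wheel time, x* moves by d = (-1, 0.5).
The basis stays optimal until plates reaches 0; allowable increase = 36 hr.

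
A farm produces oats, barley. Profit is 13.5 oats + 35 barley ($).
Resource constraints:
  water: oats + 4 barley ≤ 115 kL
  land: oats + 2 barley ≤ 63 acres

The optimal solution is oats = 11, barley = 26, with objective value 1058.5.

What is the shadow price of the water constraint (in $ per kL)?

At the optimum: water uses 115 of 115 (binding); land uses 63 of 63 (binding).
From A_Bᵀ y = c: 1·y_water + 1·y_land = 13.5; 4·y_water + 2·y_land = 35.
→ y_water = 4 and y_land = 9.5.
Shadow price of water = 4.

4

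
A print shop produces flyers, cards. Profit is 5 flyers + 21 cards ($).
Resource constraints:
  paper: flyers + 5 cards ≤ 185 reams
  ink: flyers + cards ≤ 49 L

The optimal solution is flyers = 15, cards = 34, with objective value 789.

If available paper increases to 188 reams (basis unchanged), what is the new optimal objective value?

Check each constraint at x*: paper 185/185 (tight); ink 49/49 (tight).
The binding rows give the dual system: 1·y_paper + 1·y_ink = 5 and 5·y_paper + 1·y_ink = 21.
This yields shadow prices y_paper = 4, y_ink = 1.
Δz = y_paper·Δb = 4 × (3) = 12, so new z* = 789 + 12 = 801.

801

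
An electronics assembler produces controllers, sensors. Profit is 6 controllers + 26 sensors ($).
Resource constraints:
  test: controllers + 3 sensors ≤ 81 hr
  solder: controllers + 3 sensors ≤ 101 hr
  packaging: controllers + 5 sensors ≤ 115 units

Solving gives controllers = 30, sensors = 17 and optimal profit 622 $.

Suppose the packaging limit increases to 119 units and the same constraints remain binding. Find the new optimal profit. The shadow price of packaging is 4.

638

Δb = 4, so new z* = 622 + (4)·(4) = 622 + 16 = 638.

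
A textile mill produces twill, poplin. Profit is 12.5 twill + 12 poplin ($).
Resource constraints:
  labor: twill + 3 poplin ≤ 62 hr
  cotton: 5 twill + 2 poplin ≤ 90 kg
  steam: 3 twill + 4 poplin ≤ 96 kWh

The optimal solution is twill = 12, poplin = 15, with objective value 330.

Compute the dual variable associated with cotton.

At the optimum: labor uses 57 of 62 (slack = 5); cotton uses 90 of 90 (binding); steam uses 96 of 96 (binding).
Slack constraints have shadow price 0 (complementary slackness).
Dual feasibility on the basic columns requires 5·y_cotton + 3·y_steam = 12.5, 2·y_cotton + 4·y_steam = 12.
Solving: y_cotton = 1, y_steam = 2.5.
Shadow price of cotton = 1.

1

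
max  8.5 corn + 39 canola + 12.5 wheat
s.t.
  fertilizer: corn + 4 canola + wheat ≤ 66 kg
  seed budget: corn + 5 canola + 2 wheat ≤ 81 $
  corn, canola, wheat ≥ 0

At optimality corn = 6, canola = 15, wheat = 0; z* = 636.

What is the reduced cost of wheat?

-1

At the optimum: fertilizer uses 66 of 66 (binding); seed budget uses 81 of 81 (binding).
The binding rows give the dual system: 1·y_fertilizer + 1·y_seed budget = 8.5 and 4·y_fertilizer + 5·y_seed budget = 39.
→ y_fertilizer = 3.5 and y_seed budget = 5.
Reduced cost of wheat: c₃ − yᵀa₃ = 12.5 − (3.5·1 + 5·2) = 12.5 − 13.5 = -1.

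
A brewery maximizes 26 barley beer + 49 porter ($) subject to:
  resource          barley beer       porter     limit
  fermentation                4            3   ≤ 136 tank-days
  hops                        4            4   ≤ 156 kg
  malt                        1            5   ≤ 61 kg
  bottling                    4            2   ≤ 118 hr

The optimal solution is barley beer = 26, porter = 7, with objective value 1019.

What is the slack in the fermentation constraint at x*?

fermentation used = 4·26 + 3·7 = 125; slack = 136 − 125 = 11.

11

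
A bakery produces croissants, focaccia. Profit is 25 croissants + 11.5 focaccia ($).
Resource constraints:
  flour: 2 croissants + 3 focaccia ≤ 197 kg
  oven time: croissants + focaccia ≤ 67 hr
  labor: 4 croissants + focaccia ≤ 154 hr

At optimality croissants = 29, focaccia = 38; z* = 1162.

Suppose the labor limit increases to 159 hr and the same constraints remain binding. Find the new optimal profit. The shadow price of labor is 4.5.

Δb = 5, so new z* = 1162 + (4.5)·(5) = 1162 + 22.5 = 1184.5.

1184.5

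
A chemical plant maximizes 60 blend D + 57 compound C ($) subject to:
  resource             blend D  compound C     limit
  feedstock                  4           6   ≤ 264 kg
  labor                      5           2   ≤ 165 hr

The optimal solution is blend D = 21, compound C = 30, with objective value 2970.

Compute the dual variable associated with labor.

6

Both feedstock and labor are binding at x*.
From A_Bᵀ y = c: 4·y_feedstock + 5·y_labor = 60; 6·y_feedstock + 2·y_labor = 57.
Solving: y_feedstock = 7.5, y_labor = 6.
Shadow price of labor = 6.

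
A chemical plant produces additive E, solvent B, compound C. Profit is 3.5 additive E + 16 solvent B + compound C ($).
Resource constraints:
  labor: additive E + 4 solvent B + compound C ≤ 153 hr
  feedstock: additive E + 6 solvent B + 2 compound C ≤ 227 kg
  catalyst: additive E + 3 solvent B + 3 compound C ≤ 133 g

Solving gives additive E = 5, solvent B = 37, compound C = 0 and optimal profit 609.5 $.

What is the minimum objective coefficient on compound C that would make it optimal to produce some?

Binding: labor and feedstock. Non-binding: catalyst (17 unused).
Since catalyst is not tight, its dual is 0.
Dual feasibility on the basic columns requires 1·y_labor + 1·y_feedstock = 3.5, 4·y_labor + 6·y_feedstock = 16.
→ y_labor = 2.5 and y_feedstock = 1.
compound C enters the basis when its profit ≥ yᵀa₃ = 2.5·1 + 1·2 = 4.5.

4.5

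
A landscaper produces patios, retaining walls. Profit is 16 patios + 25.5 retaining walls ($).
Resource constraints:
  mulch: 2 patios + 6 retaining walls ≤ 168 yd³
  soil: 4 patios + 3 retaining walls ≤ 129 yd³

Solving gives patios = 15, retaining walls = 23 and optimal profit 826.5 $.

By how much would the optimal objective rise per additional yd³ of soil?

At the optimum: mulch uses 168 of 168 (binding); soil uses 129 of 129 (binding).
The binding rows give the dual system: 2·y_mulch + 4·y_soil = 16 and 6·y_mulch + 3·y_soil = 25.5.
This yields shadow prices y_mulch = 3, y_soil = 2.5.
Shadow price of soil = 2.5.

2.5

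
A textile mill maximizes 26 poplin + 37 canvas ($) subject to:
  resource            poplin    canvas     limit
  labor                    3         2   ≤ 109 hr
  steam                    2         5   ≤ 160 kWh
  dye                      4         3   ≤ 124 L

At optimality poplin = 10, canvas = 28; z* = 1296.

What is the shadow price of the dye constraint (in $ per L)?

4

At the optimum: labor uses 86 of 109 (slack = 23); steam uses 160 of 160 (binding); dye uses 124 of 124 (binding).
Slack constraints have shadow price 0 (complementary slackness).
Dual feasibility on the basic columns requires 2·y_steam + 4·y_dye = 26, 5·y_steam + 3·y_dye = 37.
Solving: y_steam = 5, y_dye = 4.
Shadow price of dye = 4.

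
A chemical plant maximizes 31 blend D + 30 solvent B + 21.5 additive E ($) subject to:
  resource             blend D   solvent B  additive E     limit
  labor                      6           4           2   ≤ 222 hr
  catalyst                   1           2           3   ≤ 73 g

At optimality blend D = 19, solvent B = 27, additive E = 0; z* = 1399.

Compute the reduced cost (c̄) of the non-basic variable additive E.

-7.5

Both labor and catalyst are binding at x*.
The binding rows give the dual system: 6·y_labor + 1·y_catalyst = 31 and 4·y_labor + 2·y_catalyst = 30.
Solving: y_labor = 4, y_catalyst = 7.
Reduced cost of additive E: c₃ − yᵀa₃ = 21.5 − (4·2 + 7·3) = 21.5 − 29 = -7.5.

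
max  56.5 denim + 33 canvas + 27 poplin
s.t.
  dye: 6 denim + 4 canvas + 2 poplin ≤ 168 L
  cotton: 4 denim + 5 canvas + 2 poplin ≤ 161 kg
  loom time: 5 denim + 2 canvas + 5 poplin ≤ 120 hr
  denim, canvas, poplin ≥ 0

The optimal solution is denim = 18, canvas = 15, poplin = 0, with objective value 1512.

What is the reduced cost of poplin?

-3.5

At the optimum: dye uses 168 of 168 (binding); cotton uses 147 of 161 (slack = 14); loom time uses 120 of 120 (binding).
Since cotton is not tight, its dual is 0.
The binding rows give the dual system: 6·y_dye + 5·y_loom time = 56.5 and 4·y_dye + 2·y_loom time = 33.
This yields shadow prices y_dye = 6.5, y_loom time = 3.5.
Reduced cost of poplin: c₃ − yᵀa₃ = 27 − (6.5·2 + 3.5·5) = 27 − 30.5 = -3.5.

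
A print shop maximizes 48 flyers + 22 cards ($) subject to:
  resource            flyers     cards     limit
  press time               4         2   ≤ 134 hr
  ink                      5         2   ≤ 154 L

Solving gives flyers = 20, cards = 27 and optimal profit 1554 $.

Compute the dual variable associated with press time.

Check each constraint at x*: press time 134/134 (tight); ink 154/154 (tight).
Dual feasibility on the basic columns requires 4·y_press time + 5·y_ink = 48, 2·y_press time + 2·y_ink = 22.
→ y_press time = 7 and y_ink = 4.
Shadow price of press time = 7.

7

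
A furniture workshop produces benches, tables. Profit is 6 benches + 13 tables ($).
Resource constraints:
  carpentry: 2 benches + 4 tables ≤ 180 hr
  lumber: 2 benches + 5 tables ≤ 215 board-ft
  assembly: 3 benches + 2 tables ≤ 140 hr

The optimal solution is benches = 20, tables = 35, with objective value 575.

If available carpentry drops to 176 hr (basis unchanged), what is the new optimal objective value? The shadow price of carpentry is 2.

Δb = -4, so new z* = 575 + (2)·(-4) = 575 − 8 = 567.

567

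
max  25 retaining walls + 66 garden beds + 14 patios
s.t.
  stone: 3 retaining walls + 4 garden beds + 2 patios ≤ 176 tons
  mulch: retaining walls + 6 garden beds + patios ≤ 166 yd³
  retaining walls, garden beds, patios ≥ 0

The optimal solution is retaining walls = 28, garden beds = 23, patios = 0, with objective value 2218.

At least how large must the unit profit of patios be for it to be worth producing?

Check each constraint at x*: stone 176/176 (tight); mulch 166/166 (tight).
The binding rows give the dual system: 3·y_stone + 1·y_mulch = 25 and 4·y_stone + 6·y_mulch = 66.
This yields shadow prices y_stone = 6, y_mulch = 7.
patios enters the basis when its profit ≥ yᵀa₃ = 6·2 + 7·1 = 19.

19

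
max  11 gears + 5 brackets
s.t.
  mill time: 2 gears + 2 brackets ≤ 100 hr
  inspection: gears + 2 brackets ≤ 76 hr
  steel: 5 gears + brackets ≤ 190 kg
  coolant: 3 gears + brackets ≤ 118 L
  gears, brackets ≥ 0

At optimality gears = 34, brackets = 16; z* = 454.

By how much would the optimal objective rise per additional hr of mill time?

1

Check each constraint at x*: mill time 100/100 (tight); inspection 66/76 (slack 10); steel 186/190 (slack 4); coolant 118/118 (tight).
By complementary slackness, y = 0 for the non-binding constraints.
From A_Bᵀ y = c: 2·y_mill time + 3·y_coolant = 11; 2·y_mill time + 1·y_coolant = 5.
This yields shadow prices y_mill time = 1, y_coolant = 3.
Shadow price of mill time = 1.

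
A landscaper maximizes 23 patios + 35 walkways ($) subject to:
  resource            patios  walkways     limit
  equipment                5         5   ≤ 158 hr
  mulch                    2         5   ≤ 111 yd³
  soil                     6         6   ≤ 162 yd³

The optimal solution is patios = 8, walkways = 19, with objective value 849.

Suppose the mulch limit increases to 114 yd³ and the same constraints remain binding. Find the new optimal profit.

Check each constraint at x*: equipment 135/158 (slack 23); mulch 111/111 (tight); soil 162/162 (tight).
By complementary slackness, y = 0 for the non-binding constraint.
The binding rows give the dual system: 2·y_mulch + 6·y_soil = 23 and 5·y_mulch + 6·y_soil = 35.
Solving: y_mulch = 4, y_soil = 2.5.
Δz = y_mulch·Δb = 4 × (3) = 12, so new z* = 849 + 12 = 861.

861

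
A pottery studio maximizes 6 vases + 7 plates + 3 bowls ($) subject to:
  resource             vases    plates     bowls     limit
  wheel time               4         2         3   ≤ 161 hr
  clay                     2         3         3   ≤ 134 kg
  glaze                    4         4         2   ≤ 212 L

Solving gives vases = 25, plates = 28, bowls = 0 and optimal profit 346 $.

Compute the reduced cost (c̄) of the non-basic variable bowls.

-2

Binding: clay and glaze. Non-binding: wheel time (5 unused).
By complementary slackness, y = 0 for the non-binding constraint.
From A_Bᵀ y = c: 2·y_clay + 4·y_glaze = 6; 3·y_clay + 4·y_glaze = 7.
Solving: y_clay = 1, y_glaze = 1.
Reduced cost of bowls: c₃ − yᵀa₃ = 3 − (1·3 + 1·2) = 3 − 5 = -2.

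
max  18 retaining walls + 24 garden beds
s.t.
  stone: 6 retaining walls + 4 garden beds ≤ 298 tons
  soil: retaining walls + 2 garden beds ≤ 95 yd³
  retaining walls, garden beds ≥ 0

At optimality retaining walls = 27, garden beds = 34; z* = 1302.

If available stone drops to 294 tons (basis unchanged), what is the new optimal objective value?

At the optimum: stone uses 298 of 298 (binding); soil uses 95 of 95 (binding).
From A_Bᵀ y = c: 6·y_stone + 1·y_soil = 18; 4·y_stone + 2·y_soil = 24.
→ y_stone = 1.5 and y_soil = 9.
Δz = y_stone·Δb = 1.5 × (-4) = -6, so new z* = 1302 − 6 = 1296.

1296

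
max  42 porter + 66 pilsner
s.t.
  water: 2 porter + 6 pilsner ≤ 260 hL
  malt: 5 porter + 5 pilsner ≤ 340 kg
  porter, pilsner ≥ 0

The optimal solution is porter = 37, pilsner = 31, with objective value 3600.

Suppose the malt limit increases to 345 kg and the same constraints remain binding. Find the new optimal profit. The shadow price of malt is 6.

Δb = 5, so new z* = 3600 + (6)·(5) = 3600 + 30 = 3630.

3630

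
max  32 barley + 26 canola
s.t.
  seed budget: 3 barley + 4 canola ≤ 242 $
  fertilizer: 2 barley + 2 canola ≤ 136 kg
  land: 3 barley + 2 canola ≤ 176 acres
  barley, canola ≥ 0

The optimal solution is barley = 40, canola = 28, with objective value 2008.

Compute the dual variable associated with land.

6

At the optimum: seed budget uses 232 of 242 (slack = 10); fertilizer uses 136 of 136 (binding); land uses 176 of 176 (binding).
By complementary slackness, y = 0 for the non-binding constraint.
The binding rows give the dual system: 2·y_fertilizer + 3·y_land = 32 and 2·y_fertilizer + 2·y_land = 26.
Solving: y_fertilizer = 7, y_land = 6.
Shadow price of land = 6.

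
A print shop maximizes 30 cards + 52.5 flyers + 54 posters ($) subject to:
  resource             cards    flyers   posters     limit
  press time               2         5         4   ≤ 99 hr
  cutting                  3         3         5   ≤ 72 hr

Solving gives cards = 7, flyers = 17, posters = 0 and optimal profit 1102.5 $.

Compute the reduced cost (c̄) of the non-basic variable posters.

Both press time and cutting are binding at x*.
From A_Bᵀ y = c: 2·y_press time + 3·y_cutting = 30; 5·y_press time + 3·y_cutting = 52.5.
This yields shadow prices y_press time = 7.5, y_cutting = 5.
Reduced cost of posters: c₃ − yᵀa₃ = 54 − (7.5·4 + 5·5) = 54 − 55 = -1.

-1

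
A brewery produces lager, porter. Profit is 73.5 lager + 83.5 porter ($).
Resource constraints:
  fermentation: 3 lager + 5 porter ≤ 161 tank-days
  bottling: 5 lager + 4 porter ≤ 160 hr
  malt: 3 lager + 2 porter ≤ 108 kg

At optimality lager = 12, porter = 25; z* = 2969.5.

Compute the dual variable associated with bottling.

Binding: fermentation and bottling. Non-binding: malt (22 unused).
Slack constraints have shadow price 0 (complementary slackness).
From A_Bᵀ y = c: 3·y_fermentation + 5·y_bottling = 73.5; 5·y_fermentation + 4·y_bottling = 83.5.
Solving: y_fermentation = 9.5, y_bottling = 9.
Shadow price of bottling = 9.

9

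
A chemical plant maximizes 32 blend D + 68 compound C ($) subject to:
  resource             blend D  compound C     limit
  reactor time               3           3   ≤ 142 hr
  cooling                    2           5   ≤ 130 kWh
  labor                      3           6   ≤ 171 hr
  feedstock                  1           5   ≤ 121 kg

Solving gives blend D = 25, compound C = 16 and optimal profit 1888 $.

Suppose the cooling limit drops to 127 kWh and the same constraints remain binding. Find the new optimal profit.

1876

Check each constraint at x*: reactor time 123/142 (slack 19); cooling 130/130 (tight); labor 171/171 (tight); feedstock 105/121 (slack 16).
By complementary slackness, y = 0 for the non-binding constraints.
Dual feasibility on the basic columns requires 2·y_cooling + 3·y_labor = 32, 5·y_cooling + 6·y_labor = 68.
This yields shadow prices y_cooling = 4, y_labor = 8.
Δz = y_cooling·Δb = 4 × (-3) = -12, so new z* = 1888 − 12 = 1876.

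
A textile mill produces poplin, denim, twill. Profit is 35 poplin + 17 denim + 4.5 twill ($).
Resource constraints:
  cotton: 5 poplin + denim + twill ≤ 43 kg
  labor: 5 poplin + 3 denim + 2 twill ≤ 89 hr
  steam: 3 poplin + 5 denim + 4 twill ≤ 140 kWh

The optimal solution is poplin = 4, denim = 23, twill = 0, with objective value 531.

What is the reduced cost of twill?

-7.5

Check each constraint at x*: cotton 43/43 (tight); labor 89/89 (tight); steam 127/140 (slack 13).
Slack constraints have shadow price 0 (complementary slackness).
The binding rows give the dual system: 5·y_cotton + 5·y_labor = 35 and 1·y_cotton + 3·y_labor = 17.
→ y_cotton = 2 and y_labor = 5.
Reduced cost of twill: c₃ − yᵀa₃ = 4.5 − (2·1 + 5·2) = 4.5 − 12 = -7.5.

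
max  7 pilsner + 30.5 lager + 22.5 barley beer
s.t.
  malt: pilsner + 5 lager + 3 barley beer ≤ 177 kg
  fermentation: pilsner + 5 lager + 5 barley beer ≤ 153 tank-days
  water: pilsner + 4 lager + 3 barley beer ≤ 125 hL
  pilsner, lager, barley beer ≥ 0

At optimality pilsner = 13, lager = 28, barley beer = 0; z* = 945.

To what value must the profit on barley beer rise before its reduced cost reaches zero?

Check each constraint at x*: malt 153/177 (slack 24); fermentation 153/153 (tight); water 125/125 (tight).
By complementary slackness, y = 0 for the non-binding constraint.
From A_Bᵀ y = c: 1·y_fermentation + 1·y_water = 7; 5·y_fermentation + 4·y_water = 30.5.
Solving: y_fermentation = 2.5, y_water = 4.5.
barley beer enters the basis when its profit ≥ yᵀa₃ = 2.5·5 + 4.5·3 = 26.

26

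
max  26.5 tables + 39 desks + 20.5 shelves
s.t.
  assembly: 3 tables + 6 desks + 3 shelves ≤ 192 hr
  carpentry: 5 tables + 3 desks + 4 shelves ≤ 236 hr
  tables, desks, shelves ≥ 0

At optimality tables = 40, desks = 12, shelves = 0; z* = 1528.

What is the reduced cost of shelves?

Check each constraint at x*: assembly 192/192 (tight); carpentry 236/236 (tight).
The binding rows give the dual system: 3·y_assembly + 5·y_carpentry = 26.5 and 6·y_assembly + 3·y_carpentry = 39.
Solving: y_assembly = 5.5, y_carpentry = 2.
Reduced cost of shelves: c₃ − yᵀa₃ = 20.5 − (5.5·3 + 2·4) = 20.5 − 24.5 = -4.

-4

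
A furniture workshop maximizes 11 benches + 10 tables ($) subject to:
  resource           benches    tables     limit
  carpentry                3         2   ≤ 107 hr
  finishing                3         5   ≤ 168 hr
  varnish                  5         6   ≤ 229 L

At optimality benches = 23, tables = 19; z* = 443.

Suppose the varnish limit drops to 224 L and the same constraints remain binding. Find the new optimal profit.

Binding: carpentry and varnish. Non-binding: finishing (4 unused).
Since finishing is not tight, its dual is 0.
The binding rows give the dual system: 3·y_carpentry + 5·y_varnish = 11 and 2·y_carpentry + 6·y_varnish = 10.
This yields shadow prices y_carpentry = 2, y_varnish = 1.
Δz = y_varnish·Δb = 1 × (-5) = -5, so new z* = 443 − 5 = 438.

438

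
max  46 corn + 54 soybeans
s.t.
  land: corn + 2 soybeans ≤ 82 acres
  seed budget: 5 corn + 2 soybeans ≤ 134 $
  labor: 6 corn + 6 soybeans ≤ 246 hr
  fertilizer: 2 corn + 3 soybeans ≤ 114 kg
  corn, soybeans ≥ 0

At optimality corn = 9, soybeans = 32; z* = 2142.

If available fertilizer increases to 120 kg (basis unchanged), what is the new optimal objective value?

Check each constraint at x*: land 73/82 (slack 9); seed budget 109/134 (slack 25); labor 246/246 (tight); fertilizer 114/114 (tight).
By complementary slackness, y = 0 for the non-binding constraints.
From A_Bᵀ y = c: 6·y_labor + 2·y_fertilizer = 46; 6·y_labor + 3·y_fertilizer = 54.
This yields shadow prices y_labor = 5, y_fertilizer = 8.
Δz = y_fertilizer·Δb = 8 × (6) = 48, so new z* = 2142 + 48 = 2190.

2190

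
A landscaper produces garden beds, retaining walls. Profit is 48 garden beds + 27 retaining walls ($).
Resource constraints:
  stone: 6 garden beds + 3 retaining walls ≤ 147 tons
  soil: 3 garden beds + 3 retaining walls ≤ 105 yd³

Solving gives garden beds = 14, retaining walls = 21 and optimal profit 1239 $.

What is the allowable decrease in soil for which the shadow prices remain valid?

Binding constraints: stone, soil. The basis is B = [[6,3],[3,3]] with det 9.
Per unit decrease in soil, x* moves by d = (0.3333, -0.6667).
The basis stays optimal until retaining walls reaches 0; allowable decrease = 31.5 yd³.

31.5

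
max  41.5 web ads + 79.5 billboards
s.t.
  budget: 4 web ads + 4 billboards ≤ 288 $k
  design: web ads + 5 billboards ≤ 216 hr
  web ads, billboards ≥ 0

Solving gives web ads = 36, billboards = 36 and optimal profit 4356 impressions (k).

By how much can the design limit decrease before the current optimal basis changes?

Binding constraints: budget, design. The basis is B = [[4,4],[1,5]] with det 16.
Per unit decrease in design, x* moves by d = (0.25, -0.25).
The basis stays optimal until billboards reaches 0; allowable decrease = 144 hr.

144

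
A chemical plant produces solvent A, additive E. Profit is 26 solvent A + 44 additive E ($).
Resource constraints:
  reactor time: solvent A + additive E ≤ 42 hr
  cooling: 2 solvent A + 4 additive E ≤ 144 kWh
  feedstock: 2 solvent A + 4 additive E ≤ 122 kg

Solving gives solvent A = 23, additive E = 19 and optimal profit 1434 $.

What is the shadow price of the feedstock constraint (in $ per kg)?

9

Binding: reactor time and feedstock. Non-binding: cooling (22 unused).
By complementary slackness, y = 0 for the non-binding constraint.
Dual feasibility on the basic columns requires 1·y_reactor time + 2·y_feedstock = 26, 1·y_reactor time + 4·y_feedstock = 44.
→ y_reactor time = 8 and y_feedstock = 9.
Shadow price of feedstock = 9.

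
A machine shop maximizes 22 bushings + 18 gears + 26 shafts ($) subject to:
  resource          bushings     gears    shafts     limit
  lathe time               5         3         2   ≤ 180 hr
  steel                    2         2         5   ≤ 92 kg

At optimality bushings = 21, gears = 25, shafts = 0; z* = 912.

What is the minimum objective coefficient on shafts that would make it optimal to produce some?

34

Both lathe time and steel are binding at x*.
The binding rows give the dual system: 5·y_lathe time + 2·y_steel = 22 and 3·y_lathe time + 2·y_steel = 18.
Solving: y_lathe time = 2, y_steel = 6.
shafts enters the basis when its profit ≥ yᵀa₃ = 2·2 + 6·5 = 34.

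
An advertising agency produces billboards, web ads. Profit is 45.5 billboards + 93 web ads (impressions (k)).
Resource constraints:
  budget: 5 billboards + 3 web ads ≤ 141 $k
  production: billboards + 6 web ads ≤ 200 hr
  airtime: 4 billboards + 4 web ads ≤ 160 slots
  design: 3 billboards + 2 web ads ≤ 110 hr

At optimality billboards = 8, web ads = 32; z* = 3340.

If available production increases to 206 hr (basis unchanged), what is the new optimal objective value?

At the optimum: budget uses 136 of 141 (slack = 5); production uses 200 of 200 (binding); airtime uses 160 of 160 (binding); design uses 88 of 110 (slack = 22).
By complementary slackness, y = 0 for the non-binding constraints.
Dual feasibility on the basic columns requires 1·y_production + 4·y_airtime = 45.5, 6·y_production + 4·y_airtime = 93.
→ y_production = 9.5 and y_airtime = 9.
Δz = y_production·Δb = 9.5 × (6) = 57, so new z* = 3340 + 57 = 3397.

3397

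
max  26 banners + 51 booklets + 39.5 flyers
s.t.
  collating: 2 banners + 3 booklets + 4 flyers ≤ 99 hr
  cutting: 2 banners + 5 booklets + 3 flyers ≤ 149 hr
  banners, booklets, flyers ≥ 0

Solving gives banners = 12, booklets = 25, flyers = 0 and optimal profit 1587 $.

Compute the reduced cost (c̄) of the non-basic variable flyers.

At the optimum: collating uses 99 of 99 (binding); cutting uses 149 of 149 (binding).
From A_Bᵀ y = c: 2·y_collating + 2·y_cutting = 26; 3·y_collating + 5·y_cutting = 51.
This yields shadow prices y_collating = 7, y_cutting = 6.
Reduced cost of flyers: c₃ − yᵀa₃ = 39.5 − (7·4 + 6·3) = 39.5 − 46 = -6.5.

-6.5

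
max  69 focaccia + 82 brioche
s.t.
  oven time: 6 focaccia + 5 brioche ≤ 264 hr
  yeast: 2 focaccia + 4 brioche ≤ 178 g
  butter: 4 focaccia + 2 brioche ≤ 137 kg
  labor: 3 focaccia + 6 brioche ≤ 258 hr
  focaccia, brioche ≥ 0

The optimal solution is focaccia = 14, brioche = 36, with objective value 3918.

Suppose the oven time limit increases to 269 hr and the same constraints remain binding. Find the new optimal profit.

3958

At the optimum: oven time uses 264 of 264 (binding); yeast uses 172 of 178 (slack = 6); butter uses 128 of 137 (slack = 9); labor uses 258 of 258 (binding).
Since yeast, butter are not tight, their duals are 0.
The binding rows give the dual system: 6·y_oven time + 3·y_labor = 69 and 5·y_oven time + 6·y_labor = 82.
Solving: y_oven time = 8, y_labor = 7.
Δz = y_oven time·Δb = 8 × (5) = 40, so new z* = 3918 + 40 = 3958.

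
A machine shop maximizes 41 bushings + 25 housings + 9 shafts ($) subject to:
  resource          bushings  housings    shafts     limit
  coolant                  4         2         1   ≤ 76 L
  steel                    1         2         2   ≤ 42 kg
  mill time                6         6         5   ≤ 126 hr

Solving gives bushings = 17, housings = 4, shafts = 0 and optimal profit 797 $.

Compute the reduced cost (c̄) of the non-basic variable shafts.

Binding: coolant and mill time. Non-binding: steel (17 unused).
Slack constraints have shadow price 0 (complementary slackness).
Dual feasibility on the basic columns requires 4·y_coolant + 6·y_mill time = 41, 2·y_coolant + 6·y_mill time = 25.
Solving: y_coolant = 8, y_mill time = 1.5.
Reduced cost of shafts: c₃ − yᵀa₃ = 9 − (8·1 + 1.5·5) = 9 − 15.5 = -6.5.

-6.5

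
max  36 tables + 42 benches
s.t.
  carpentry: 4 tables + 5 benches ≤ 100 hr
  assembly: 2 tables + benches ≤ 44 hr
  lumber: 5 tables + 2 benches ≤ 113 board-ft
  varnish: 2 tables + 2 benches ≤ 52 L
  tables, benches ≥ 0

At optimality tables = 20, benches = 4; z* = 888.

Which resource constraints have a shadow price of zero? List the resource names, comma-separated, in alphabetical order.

lumber, varnish

carpentry: 100/100 (binding)
assembly: 44/44 (binding)
lumber: 108/113 (slack 5)
varnish: 48/52 (slack 4)
By complementary slackness, a constraint with positive slack has shadow price 0 → lumber, varnish.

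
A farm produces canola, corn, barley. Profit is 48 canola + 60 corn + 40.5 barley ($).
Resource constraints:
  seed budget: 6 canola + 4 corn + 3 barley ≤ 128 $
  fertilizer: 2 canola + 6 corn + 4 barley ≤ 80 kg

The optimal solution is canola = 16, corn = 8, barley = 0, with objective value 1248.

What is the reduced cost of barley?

At the optimum: seed budget uses 128 of 128 (binding); fertilizer uses 80 of 80 (binding).
From A_Bᵀ y = c: 6·y_seed budget + 2·y_fertilizer = 48; 4·y_seed budget + 6·y_fertilizer = 60.
This yields shadow prices y_seed budget = 6, y_fertilizer = 6.
Reduced cost of barley: c₃ − yᵀa₃ = 40.5 − (6·3 + 6·4) = 40.5 − 42 = -1.5.

-1.5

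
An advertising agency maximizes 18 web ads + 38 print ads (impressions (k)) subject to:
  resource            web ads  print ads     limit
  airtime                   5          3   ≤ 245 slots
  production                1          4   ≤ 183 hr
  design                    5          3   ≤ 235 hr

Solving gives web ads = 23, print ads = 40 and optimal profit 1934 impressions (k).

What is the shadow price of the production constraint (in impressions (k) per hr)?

Check each constraint at x*: airtime 235/245 (slack 10); production 183/183 (tight); design 235/235 (tight).
Since airtime is not tight, its dual is 0.
From A_Bᵀ y = c: 1·y_production + 5·y_design = 18; 4·y_production + 3·y_design = 38.
Solving: y_production = 8, y_design = 2.
Shadow price of production = 8.

8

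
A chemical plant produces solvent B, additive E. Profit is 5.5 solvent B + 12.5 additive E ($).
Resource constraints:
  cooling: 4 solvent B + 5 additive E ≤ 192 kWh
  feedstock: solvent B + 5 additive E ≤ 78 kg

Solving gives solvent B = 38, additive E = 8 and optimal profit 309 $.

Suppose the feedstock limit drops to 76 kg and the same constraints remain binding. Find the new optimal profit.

Check each constraint at x*: cooling 192/192 (tight); feedstock 78/78 (tight).
From A_Bᵀ y = c: 4·y_cooling + 1·y_feedstock = 5.5; 5·y_cooling + 5·y_feedstock = 12.5.
This yields shadow prices y_cooling = 1, y_feedstock = 1.5.
Δz = y_feedstock·Δb = 1.5 × (-2) = -3, so new z* = 309 − 3 = 306.

306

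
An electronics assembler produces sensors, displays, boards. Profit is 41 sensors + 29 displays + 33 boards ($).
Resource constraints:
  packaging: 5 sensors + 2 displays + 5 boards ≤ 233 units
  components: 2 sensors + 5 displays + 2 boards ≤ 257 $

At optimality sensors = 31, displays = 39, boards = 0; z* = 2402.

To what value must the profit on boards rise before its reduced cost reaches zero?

At the optimum: packaging uses 233 of 233 (binding); components uses 257 of 257 (binding).
Dual feasibility on the basic columns requires 5·y_packaging + 2·y_components = 41, 2·y_packaging + 5·y_components = 29.
Solving: y_packaging = 7, y_components = 3.
boards enters the basis when its profit ≥ yᵀa₃ = 7·5 + 3·2 = 41.

41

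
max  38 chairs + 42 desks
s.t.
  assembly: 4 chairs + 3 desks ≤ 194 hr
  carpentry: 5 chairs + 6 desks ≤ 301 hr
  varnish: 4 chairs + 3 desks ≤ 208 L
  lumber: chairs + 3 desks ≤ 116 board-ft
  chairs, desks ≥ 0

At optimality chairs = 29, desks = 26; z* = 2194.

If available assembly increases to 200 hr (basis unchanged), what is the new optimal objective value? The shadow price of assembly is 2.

2206

Δb = 6, so new z* = 2194 + (2)·(6) = 2194 + 12 = 2206.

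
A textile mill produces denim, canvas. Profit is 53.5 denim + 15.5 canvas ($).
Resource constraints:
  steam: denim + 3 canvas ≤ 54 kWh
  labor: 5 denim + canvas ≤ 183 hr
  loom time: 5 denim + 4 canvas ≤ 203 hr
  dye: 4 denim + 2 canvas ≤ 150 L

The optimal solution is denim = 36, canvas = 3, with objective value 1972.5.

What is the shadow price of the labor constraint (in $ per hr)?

7.5

Check each constraint at x*: steam 45/54 (slack 9); labor 183/183 (tight); loom time 192/203 (slack 11); dye 150/150 (tight).
Since steam, loom time are not tight, their duals are 0.
Dual feasibility on the basic columns requires 5·y_labor + 4·y_dye = 53.5, 1·y_labor + 2·y_dye = 15.5.
This yields shadow prices y_labor = 7.5, y_dye = 4.
Shadow price of labor = 7.5.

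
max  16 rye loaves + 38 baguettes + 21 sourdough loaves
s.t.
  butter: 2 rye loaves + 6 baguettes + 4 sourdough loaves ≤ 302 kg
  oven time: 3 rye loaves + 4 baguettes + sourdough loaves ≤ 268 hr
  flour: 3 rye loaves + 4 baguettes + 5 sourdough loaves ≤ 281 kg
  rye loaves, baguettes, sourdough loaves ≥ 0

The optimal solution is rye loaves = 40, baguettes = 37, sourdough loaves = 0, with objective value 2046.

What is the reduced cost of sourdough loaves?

Binding: butter and oven time. Non-binding: flour (13 unused).
Slack constraints have shadow price 0 (complementary slackness).
From A_Bᵀ y = c: 2·y_butter + 3·y_oven time = 16; 6·y_butter + 4·y_oven time = 38.
Solving: y_butter = 5, y_oven time = 2.
Reduced cost of sourdough loaves: c₃ − yᵀa₃ = 21 − (5·4 + 2·1) = 21 − 22 = -1.

-1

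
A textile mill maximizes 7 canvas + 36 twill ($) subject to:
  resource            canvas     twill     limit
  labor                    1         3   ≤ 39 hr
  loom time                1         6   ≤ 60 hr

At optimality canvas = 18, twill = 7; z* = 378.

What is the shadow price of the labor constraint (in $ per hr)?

Both labor and loom time are binding at x*.
The binding rows give the dual system: 1·y_labor + 1·y_loom time = 7 and 3·y_labor + 6·y_loom time = 36.
→ y_labor = 2 and y_loom time = 5.
Shadow price of labor = 2.

2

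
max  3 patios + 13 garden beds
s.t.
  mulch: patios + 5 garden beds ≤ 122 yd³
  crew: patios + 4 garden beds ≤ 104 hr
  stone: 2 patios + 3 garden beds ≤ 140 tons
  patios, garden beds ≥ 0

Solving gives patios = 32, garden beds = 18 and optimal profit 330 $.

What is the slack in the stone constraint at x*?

22

stone used = 2·32 + 3·18 = 118; slack = 140 − 118 = 22.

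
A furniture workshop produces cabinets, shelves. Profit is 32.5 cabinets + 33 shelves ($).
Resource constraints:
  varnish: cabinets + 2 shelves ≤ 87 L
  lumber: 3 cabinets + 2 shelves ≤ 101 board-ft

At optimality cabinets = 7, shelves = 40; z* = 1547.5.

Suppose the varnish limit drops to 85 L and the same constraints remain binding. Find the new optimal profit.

1530.5

Check each constraint at x*: varnish 87/87 (tight); lumber 101/101 (tight).
The binding rows give the dual system: 1·y_varnish + 3·y_lumber = 32.5 and 2·y_varnish + 2·y_lumber = 33.
Solving: y_varnish = 8.5, y_lumber = 8.
Δz = y_varnish·Δb = 8.5 × (-2) = -17, so new z* = 1547.5 − 17 = 1530.5.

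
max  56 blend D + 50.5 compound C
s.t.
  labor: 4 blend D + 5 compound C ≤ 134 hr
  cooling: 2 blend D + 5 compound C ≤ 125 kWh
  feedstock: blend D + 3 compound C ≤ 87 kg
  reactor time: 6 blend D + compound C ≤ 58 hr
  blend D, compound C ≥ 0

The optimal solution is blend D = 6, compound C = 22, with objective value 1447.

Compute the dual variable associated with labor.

Binding: labor and reactor time. Non-binding: cooling (3 unused), feedstock (15 unused).
Since cooling, feedstock are not tight, their duals are 0.
Dual feasibility on the basic columns requires 4·y_labor + 6·y_reactor time = 56, 5·y_labor + 1·y_reactor time = 50.5.
Solving: y_labor = 9.5, y_reactor time = 3.
Shadow price of labor = 9.5.

9.5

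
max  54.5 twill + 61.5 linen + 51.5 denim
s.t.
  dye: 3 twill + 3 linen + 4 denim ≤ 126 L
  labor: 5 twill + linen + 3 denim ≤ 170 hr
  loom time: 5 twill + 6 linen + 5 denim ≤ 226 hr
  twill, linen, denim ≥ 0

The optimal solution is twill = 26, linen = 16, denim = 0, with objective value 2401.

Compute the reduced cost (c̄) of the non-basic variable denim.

Check each constraint at x*: dye 126/126 (tight); labor 146/170 (slack 24); loom time 226/226 (tight).
By complementary slackness, y = 0 for the non-binding constraint.
Dual feasibility on the basic columns requires 3·y_dye + 5·y_loom time = 54.5, 3·y_dye + 6·y_loom time = 61.5.
Solving: y_dye = 6.5, y_loom time = 7.
Reduced cost of denim: c₃ − yᵀa₃ = 51.5 − (6.5·4 + 7·5) = 51.5 − 61 = -9.5.

-9.5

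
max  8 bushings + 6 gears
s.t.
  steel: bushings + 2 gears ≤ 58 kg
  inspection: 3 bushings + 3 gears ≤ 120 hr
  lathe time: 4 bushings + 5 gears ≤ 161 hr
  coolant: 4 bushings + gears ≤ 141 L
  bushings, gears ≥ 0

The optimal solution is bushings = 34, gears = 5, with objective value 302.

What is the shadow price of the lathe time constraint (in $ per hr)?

Check each constraint at x*: steel 44/58 (slack 14); inspection 117/120 (slack 3); lathe time 161/161 (tight); coolant 141/141 (tight).
Since steel, inspection are not tight, their duals are 0.
From A_Bᵀ y = c: 4·y_lathe time + 4·y_coolant = 8; 5·y_lathe time + 1·y_coolant = 6.
→ y_lathe time = 1 and y_coolant = 1.
Shadow price of lathe time = 1.

1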